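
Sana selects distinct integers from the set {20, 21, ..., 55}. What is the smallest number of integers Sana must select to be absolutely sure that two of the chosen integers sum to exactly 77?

Two chosen integers sum to 77 exactly when both halves of some pair {x, 77−x} with 22 ≤ x ≤ 77−x ≤ 55 are chosen — 17 such pairs.
The remaining 2 elements (those with no distinct partner in range) can never complete a 77-sum, so the worst case takes all of them and one from each pair: 2 + 17 = 19.
The 20th integer has to be the second member of some pair, so 19 + 1 = 20.

20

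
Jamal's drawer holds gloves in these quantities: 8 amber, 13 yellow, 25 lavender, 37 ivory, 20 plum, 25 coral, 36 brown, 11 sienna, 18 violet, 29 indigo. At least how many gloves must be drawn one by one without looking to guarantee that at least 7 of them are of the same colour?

Put each drawn glove into a box by colour. The largest draw with every box below 7 takes min(count, 6) from each colour.
Σ min(cᵢ, 6) = 6 + 6 + 6 + 6 + 6 + 6 + 6 + 6 + 6 + 6 = 60.
Draw number 60 + 1 = 61 must push one box to 7.

61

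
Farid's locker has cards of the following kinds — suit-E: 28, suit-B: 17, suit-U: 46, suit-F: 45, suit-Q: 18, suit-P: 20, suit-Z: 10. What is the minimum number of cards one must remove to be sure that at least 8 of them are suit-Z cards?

In the worst case for collecting suit-Z cards, every non-suit-Z card comes out first.
There are 28 + 17 + 46 + 45 + 18 + 20 = 174 non-suit-Z cards altogether.
After those, each further card must be suit-Z, so 174 + 8 = 182 draws guarantee 8 suit-Z cards.

182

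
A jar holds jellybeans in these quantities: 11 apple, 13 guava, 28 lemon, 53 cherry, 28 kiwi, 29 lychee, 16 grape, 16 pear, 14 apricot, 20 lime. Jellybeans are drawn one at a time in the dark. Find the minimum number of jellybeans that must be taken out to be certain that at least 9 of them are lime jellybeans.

In the worst case for collecting lime jellybeans, every non-lime jellybean comes out first.
There are 11 + 13 + 28 + 53 + 28 + 29 + 16 + 16 + 14 = 208 non-lime jellybeans altogether.
After those, each further jellybean must be lime, so 208 + 9 = 217 draws guarantee 9 lime jellybeans.

217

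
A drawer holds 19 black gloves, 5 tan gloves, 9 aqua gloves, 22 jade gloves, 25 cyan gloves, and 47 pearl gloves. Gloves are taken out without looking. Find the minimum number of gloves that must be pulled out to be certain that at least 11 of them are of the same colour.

Put each drawn glove into a box by colour. The largest draw with every box below 11 takes min(count, 10) from each colour; colours with fewer than 10 contribute all they have.
Σ min(cᵢ, 10) = 10 + 5 + 9 + 10 + 10 + 10 = 54.
Draw number 54 + 1 = 55 must push one box to 11.

55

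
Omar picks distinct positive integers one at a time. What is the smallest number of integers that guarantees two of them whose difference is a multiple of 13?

Integers whose pairwise differences are multiples of 13 are exactly those sharing a remainder mod 13. The 13 residue classes mod 13 are the pigeonholes.
With 13 integers one could put 1 in each residue class and have no class reach 2.
The 14th integer pushes some class to 2, so 13·1 + 1 = 14.

14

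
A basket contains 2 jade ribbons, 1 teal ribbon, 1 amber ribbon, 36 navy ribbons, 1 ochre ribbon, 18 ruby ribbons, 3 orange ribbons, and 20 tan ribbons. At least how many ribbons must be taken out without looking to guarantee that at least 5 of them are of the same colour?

An adversary could hand out at most 4 ribbons per colour (5 colours run out sooner): 2 + 1 + 1 + 4 + 1 + 4 + 3 + 4 = 20 ribbons and still no colour has 5.
By pigeonhole, one more ribbon lands in a colour already at 4, so 21 draws are enough and 20 are not.

21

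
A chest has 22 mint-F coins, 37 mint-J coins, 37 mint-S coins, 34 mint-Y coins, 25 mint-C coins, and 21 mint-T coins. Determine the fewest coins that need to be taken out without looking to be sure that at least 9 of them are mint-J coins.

148

In the worst case for collecting mint-J coins, every non-mint-J coin comes out first.
There are 22 + 37 + 34 + 25 + 21 = 139 non-mint-J coins altogether.
After those, each further coin must be mint-J, so 139 + 9 = 148 draws guarantee 9 mint-J coins.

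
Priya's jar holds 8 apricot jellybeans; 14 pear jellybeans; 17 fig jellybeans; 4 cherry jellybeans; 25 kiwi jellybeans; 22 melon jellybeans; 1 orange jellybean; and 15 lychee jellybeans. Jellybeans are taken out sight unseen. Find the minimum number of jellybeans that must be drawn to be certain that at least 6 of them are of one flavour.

By pigeonhole, the 8 flavours are the holes; the jellybeans drawn are the pigeons.
To avoid 6 of any one flavour, the worst case takes at most 5 of each flavour, or every jellybean of a flavour that has fewer than 5.
That gives 5 + 5 + 5 + 4 + 5 + 5 + 1 + 5 = 35 jellybeans with no flavour reaching 6.
The next jellybean forces some flavour to 6, so 35 + 1 = 36.

36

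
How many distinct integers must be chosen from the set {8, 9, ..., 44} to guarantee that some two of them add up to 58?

23

Two chosen integers sum to 58 exactly when both halves of some pair {x, 58−x} with 14 ≤ x ≤ 58−x ≤ 44 are chosen — 15 such pairs.
The remaining 7 elements (those with no distinct partner in range) can never complete a 58-sum, so the worst case takes all of them and one from each pair: 7 + 15 = 22.
The 23rd integer has to be the second member of some pair, so 22 + 1 = 23.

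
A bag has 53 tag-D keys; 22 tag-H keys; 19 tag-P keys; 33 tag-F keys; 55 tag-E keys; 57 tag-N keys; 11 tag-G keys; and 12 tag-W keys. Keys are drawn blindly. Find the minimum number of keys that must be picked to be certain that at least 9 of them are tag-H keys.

249

In the worst case for collecting tag-H keys, every non-tag-H key comes out first.
There are 53 + 19 + 33 + 55 + 57 + 11 + 12 = 240 non-tag-H keys altogether.
After those, each further key must be tag-H, so 240 + 9 = 249 draws guarantee 9 tag-H keys.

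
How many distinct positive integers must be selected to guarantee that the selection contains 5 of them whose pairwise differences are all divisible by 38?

Integers whose pairwise differences are multiples of 38 are exactly those sharing a remainder mod 38. The 38 residue classes mod 38 are the pigeonholes.
With 152 integers one could put 4 in each residue class and have no class reach 5.
The 153rd integer pushes some class to 5, so 38·4 + 1 = 153.

153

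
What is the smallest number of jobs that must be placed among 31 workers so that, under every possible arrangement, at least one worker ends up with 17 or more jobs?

With 496 jobs one could put exactly 16 in each of the 31 workers, and no worker would reach 17.
Pigeonhole: one more job must land in a worker that already has 16, giving it 17.
So 31 × 16 + 1 = 497 jobs are required.

497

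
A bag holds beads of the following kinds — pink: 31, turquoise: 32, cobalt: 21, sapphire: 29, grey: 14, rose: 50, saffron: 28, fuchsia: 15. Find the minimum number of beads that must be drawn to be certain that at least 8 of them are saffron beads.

200

In the worst case for collecting saffron beads, every non-saffron bead comes out first.
There are 31 + 32 + 21 + 29 + 14 + 50 + 15 = 192 non-saffron beads altogether.
After those, each further bead must be saffron, so 192 + 8 = 200 draws guarantee 8 saffron beads.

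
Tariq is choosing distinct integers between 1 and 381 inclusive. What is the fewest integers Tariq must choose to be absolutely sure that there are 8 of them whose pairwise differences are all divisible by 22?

155

Integers whose pairwise differences are multiples of 22 are exactly those sharing a remainder mod 22. By the pigeonhole principle, the 22 residue classes mod 22 are the pigeonholes.
With 154 integers one could put 7 in each residue class and have no class reach 8.
The 155th integer pushes some class to 8, so 22·7 + 1 = 155.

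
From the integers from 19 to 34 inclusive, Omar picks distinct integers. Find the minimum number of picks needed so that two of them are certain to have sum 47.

12

A set avoiding the sum 47 can contain at most one of each pair {x, 47−x}, plus the 6 elements whose complement lies outside the range.
The integers 24, …, 34 (11 of them) are such a set: any two sum to at least 24+25 = 49 > 47.
By pigeonhole, any 12th integer completes one of the 5 pairs, so 12 choices force a sum of 47.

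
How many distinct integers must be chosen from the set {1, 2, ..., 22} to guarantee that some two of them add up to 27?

14

Group the elements by complementary pair {x, 27−x}: {5,22}, {6,21}, {7,20}, …, giving 9 two-element pairs and 4 integers whose partner 27−x falls outside [1,22].
By the pigeonhole principle, treating each of those 13 groups as a pigeonhole, one can pick one integer per group — 13 integers — with no two summing to 27.
The 14th integer lands in an occupied pair, forcing a sum of 27.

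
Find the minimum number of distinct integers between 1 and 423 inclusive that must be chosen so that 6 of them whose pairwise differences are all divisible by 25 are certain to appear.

126

Integers whose pairwise differences are multiples of 25 are exactly those sharing a remainder mod 25. By the pigeonhole principle, the 25 residue classes mod 25 are the pigeonholes.
With 125 integers one could put 5 in each residue class and have no class reach 6.
The 126th integer pushes some class to 6, so 25·5 + 1 = 126.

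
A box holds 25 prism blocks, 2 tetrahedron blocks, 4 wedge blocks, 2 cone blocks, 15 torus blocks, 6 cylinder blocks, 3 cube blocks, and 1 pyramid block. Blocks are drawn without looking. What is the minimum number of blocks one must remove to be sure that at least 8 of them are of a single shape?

33

An adversary could hand out at most 7 blocks per shape (6 shapes run out sooner): 7 + 2 + 4 + 2 + 7 + 6 + 3 + 1 = 32 blocks and still no shape has 8.
Pigeonhole: one more block lands in a shape already at 7, so 33 draws are enough and 32 are not.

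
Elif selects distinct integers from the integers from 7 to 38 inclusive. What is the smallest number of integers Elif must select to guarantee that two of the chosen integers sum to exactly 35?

Two chosen integers sum to 35 exactly when both halves of some pair {x, 35−x} with 7 ≤ x ≤ 35−x ≤ 28 are chosen — 11 such pairs.
The remaining 10 elements (those with no distinct partner in range) can never complete a 35-sum, so the worst case takes all of them and one from each pair: 10 + 11 = 21.
By the pigeonhole principle, the 22nd integer has to be the second member of some pair, so 21 + 1 = 22.

22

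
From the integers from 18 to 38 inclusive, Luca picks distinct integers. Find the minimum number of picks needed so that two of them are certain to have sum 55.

A set avoiding the sum 55 can contain at most one of each pair {x, 55−x}, plus the 1 element whose complement lies outside the range.
The integers 28, …, 38 (11 of them) are such a set: any two sum to at least 28+29 = 57 > 55.
Any 12th integer completes one of the 10 pairs, so 12 choices force a sum of 55.

12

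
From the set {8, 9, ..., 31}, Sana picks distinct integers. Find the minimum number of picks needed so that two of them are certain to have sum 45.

A set avoiding the sum 45 can contain at most one of each pair {x, 45−x}, plus the 6 elements whose complement lies outside the range.
The integers 8, …, 22 (15 of them) are such a set: any two sum to at least 8+9 = 17 and at most 21+22 = 43 < 45.
Any 16th integer completes one of the 9 pairs, so 16 choices force a sum of 45.

16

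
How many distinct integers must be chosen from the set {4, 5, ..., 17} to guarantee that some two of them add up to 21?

Group the elements by complementary pair {x, 21−x}: {4,17}, {5,16}, {6,15}, …, giving 7 two-element pairs.
Treating each of those 7 groups as a pigeonhole, one can pick one integer per group — 7 integers — with no two summing to 21.
The 8th integer lands in an occupied pair, forcing a sum of 21.

8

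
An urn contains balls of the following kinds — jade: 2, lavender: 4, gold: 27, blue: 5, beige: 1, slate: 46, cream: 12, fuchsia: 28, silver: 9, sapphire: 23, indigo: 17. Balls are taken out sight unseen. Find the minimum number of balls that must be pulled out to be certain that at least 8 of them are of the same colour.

An adversary could hand out at most 7 balls per colour (4 colours run out sooner): 2 + 4 + 7 + 5 + 1 + 7 + 7 + 7 + 7 + 7 + 7 = 61 balls and still no colour has 8.
One more ball lands in a colour already at 7, so 62 draws are enough and 61 are not.

62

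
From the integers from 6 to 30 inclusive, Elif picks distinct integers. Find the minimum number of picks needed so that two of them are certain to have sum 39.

15

Two chosen integers sum to 39 exactly when both halves of some pair {x, 39−x} with 9 ≤ x ≤ 39−x ≤ 30 are chosen — 11 such pairs.
The remaining 3 elements (those with no distinct partner in range) can never complete a 39-sum, so the worst case takes all of them and one from each pair: 3 + 11 = 14.
The 15th integer has to be the second member of some pair, so 14 + 1 = 15.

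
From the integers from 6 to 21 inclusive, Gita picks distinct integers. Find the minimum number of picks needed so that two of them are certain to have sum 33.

12

Group the elements by complementary pair {x, 33−x}: {12,21}, {13,20}, {14,19}, …, giving 5 two-element pairs and 6 integers whose partner 33−x falls outside [6,21].
By the pigeonhole principle, treating each of those 11 groups as a pigeonhole, one can pick one integer per group — 11 integers — with no two summing to 33.
The 12th integer lands in an occupied pair, forcing a sum of 33.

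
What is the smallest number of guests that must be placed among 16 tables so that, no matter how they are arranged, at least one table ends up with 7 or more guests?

97

With 96 guests one could put exactly 6 in each of the 16 tables, and no table would reach 7.
One more guest must land in a table that already has 6, giving it 7.
So 16 × 6 + 1 = 97 guests are required.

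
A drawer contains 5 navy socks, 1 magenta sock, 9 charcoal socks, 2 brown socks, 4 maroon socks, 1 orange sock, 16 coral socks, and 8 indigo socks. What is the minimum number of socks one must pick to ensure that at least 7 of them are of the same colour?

By the pigeonhole principle, the 8 colours are the holes; the socks drawn are the pigeons.
To avoid 7 of any one colour, the worst case takes at most 6 of each colour, or every sock of a colour that has fewer than 6.
That gives 5 + 1 + 6 + 2 + 4 + 1 + 6 + 6 = 31 socks with no colour reaching 7.
The next sock forces some colour to 7, so 31 + 1 = 32.

32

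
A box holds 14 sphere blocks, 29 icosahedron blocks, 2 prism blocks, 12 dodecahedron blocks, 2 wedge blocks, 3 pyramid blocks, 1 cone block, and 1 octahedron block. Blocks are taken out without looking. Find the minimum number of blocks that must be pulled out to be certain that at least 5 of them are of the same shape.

22

Put each drawn block into a box by shape. The largest draw with every box below 5 takes min(count, 4) from each shape; shapes with fewer than 4 contribute all they have.
Σ min(cᵢ, 4) = 4 + 4 + 2 + 4 + 2 + 3 + 1 + 1 = 21.
Draw number 21 + 1 = 22 must push one box to 5.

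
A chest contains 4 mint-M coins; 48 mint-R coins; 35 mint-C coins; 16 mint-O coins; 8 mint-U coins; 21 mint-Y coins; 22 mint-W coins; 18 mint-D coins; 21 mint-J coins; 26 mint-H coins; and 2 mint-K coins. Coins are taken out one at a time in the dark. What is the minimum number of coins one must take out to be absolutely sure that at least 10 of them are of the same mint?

The 11 mints are the holes; the coins drawn are the pigeons.
To avoid 10 of any one mint, the worst case takes at most 9 of each mint, or every coin of a mint that has fewer than 9.
That gives 4 + 9 + 9 + 9 + 8 + 9 + 9 + 9 + 9 + 9 + 2 = 86 coins with no mint reaching 10.
The next coin forces some mint to 10, so 86 + 1 = 87.

87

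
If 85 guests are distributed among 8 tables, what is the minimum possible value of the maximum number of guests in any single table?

By pigeonhole, the 8 tables are the holes and the 85 guests are the pigeons.
If every table held at most 10 guests, the total would be at most 8 × 10 = 80, which is less than 85.
So some table holds at least ⌈85/8⌉ = 11 guests.

11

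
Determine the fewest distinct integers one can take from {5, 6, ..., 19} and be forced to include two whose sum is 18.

12

Two chosen integers sum to 18 exactly when both halves of some pair {x, 18−x} with 5 ≤ x ≤ 18−x ≤ 13 are chosen — 4 such pairs.
The remaining 7 elements (those with no distinct partner in range) can never complete a 18-sum, so the worst case takes all of them and one from each pair: 7 + 4 = 11.
The 12th integer has to be the second member of some pair, so 11 + 1 = 12.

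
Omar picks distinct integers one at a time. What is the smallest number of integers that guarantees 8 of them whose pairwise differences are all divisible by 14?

99

Integers whose pairwise differences are multiples of 14 are exactly those sharing a remainder mod 14. Pigeonhole: the 14 residue classes mod 14 are the pigeonholes.
With 98 integers one could put 7 in each residue class and have no class reach 8.
The 99th integer pushes some class to 8, so 14·7 + 1 = 99.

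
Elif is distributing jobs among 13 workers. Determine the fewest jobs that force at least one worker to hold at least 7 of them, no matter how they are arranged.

79

With 78 jobs one could put exactly 6 in each of the 13 workers, and no worker would reach 7.
Pigeonhole: one more job must land in a worker that already has 6, giving it 7.
So 13 × 6 + 1 = 79 jobs are required.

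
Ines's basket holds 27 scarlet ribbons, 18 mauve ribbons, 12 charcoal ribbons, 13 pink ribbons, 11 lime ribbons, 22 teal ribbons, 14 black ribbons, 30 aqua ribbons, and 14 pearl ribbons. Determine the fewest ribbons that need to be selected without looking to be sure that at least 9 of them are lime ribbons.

159

In the worst case for collecting lime ribbons, every non-lime ribbon comes out first.
There are 27 + 18 + 12 + 13 + 22 + 14 + 30 + 14 = 150 non-lime ribbons altogether.
After those, each further ribbon must be lime, so 150 + 9 = 159 draws guarantee 9 lime ribbons.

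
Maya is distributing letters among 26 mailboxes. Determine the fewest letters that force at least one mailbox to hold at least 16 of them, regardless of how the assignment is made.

With 390 letters one could put exactly 15 in each of the 26 mailboxes, and no mailbox would reach 16.
By pigeonhole, one more letter must land in a mailbox that already has 15, giving it 16.
So 26 × 15 + 1 = 391 letters are required.

391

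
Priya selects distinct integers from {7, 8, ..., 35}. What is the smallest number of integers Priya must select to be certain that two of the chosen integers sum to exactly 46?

18

Group the elements by complementary pair {x, 46−x}: {11,35}, {12,34}, {13,33}, …, giving 12 two-element pairs, the single value 23 (it cannot pair with itself since the integers are distinct), and 4 integers whose partner 46−x falls outside [7,35].
By the pigeonhole principle, treating each of those 17 groups as a pigeonhole, one can pick one integer per group — 17 integers — with no two summing to 46.
The 18th integer lands in an occupied pair, forcing a sum of 46.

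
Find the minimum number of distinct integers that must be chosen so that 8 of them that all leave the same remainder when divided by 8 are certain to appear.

The 8 residue classes mod 8 are the pigeonholes.
With 56 integers one could put 7 in each residue class and have no class reach 8.
The 57th integer pushes some class to 8, so 8·7 + 1 = 57.

57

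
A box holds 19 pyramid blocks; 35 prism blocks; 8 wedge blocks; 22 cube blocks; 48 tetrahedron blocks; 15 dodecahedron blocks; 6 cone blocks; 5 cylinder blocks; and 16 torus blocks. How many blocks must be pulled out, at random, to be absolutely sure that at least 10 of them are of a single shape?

74

The 9 shapes are the holes; the blocks drawn are the pigeons.
To avoid 10 of any one shape, the worst case takes at most 9 of each shape, or every block of a shape that has fewer than 9.
That gives 9 + 9 + 8 + 9 + 9 + 9 + 6 + 5 + 9 = 73 blocks with no shape reaching 10.
The next block forces some shape to 10, so 73 + 1 = 74.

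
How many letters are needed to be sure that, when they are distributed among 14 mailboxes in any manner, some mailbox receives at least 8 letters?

99

With 98 letters one could put exactly 7 in each of the 14 mailboxes, and no mailbox would reach 8.
By the pigeonhole principle, one more letter must land in a mailbox that already has 7, giving it 8.
So 14 × 7 + 1 = 99 letters are required.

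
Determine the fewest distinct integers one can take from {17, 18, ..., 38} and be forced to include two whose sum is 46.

17

Group the elements by complementary pair {x, 46−x}: {17,29}, {18,28}, {19,27}, …, giving 6 two-element pairs, the single value 23 (it cannot pair with itself since the integers are distinct), and 9 integers whose partner 46−x falls outside [17,38].
By the pigeonhole principle, treating each of those 16 groups as a pigeonhole, one can pick one integer per group — 16 integers — with no two summing to 46.
The 17th integer lands in an occupied pair, forcing a sum of 46.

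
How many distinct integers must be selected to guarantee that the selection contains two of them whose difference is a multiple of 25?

26

Integers whose pairwise differences are multiples of 25 are exactly those sharing a remainder mod 25. The 25 residue classes mod 25 are the pigeonholes.
With 25 integers one could put 1 in each residue class and have no class reach 2.
The 26th integer pushes some class to 2, so 25·1 + 1 = 26.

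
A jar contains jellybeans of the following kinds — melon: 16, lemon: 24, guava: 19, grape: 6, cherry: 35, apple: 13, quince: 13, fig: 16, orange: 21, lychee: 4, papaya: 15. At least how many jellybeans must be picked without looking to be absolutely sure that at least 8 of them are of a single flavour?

74

By pigeonhole, the 11 flavours are the holes; the jellybeans drawn are the pigeons.
To avoid 8 of any one flavour, the worst case takes at most 7 of each flavour, or every jellybean of a flavour that has fewer than 7.
That gives 7 + 7 + 7 + 6 + 7 + 7 + 7 + 7 + 7 + 4 + 7 = 73 jellybeans with no flavour reaching 8.
The next jellybean forces some flavour to 8, so 73 + 1 = 74.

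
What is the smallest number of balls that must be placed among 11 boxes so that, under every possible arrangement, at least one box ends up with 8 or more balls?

78

With 77 balls one could put exactly 7 in each of the 11 boxes, and no box would reach 8.
By the pigeonhole principle, one more ball must land in a box that already has 7, giving it 8.
So 11 × 7 + 1 = 78 balls are required.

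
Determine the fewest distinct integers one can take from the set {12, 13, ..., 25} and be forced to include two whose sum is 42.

11

A set avoiding the sum 42 can contain at most one of each pair {x, 42−x}, plus the 6 elements whose complement lies outside the range or equal to its own complement.
The integers 12, …, 21 (10 of them) are such a set: any two sum to at least 12+13 = 25 and at most 20+21 = 41 < 42.
By pigeonhole, any 11th integer completes one of the 4 pairs, so 11 choices force a sum of 42.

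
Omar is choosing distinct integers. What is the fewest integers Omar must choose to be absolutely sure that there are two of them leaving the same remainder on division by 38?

39

The 38 residue classes mod 38 are the pigeonholes.
With 38 integers one could put 1 in each residue class and have no class reach 2.
The 39th integer pushes some class to 2, so 38·1 + 1 = 39.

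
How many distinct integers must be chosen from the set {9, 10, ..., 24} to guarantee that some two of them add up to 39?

Group the elements by complementary pair {x, 39−x}: {15,24}, {16,23}, {17,22}, …, giving 5 two-element pairs and 6 integers whose partner 39−x falls outside [9,24].
Treating each of those 11 groups as a pigeonhole, one can pick one integer per group — 11 integers — with no two summing to 39.
The 12th integer lands in an occupied pair, forcing a sum of 39.

12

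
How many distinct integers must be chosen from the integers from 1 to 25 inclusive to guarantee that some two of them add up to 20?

17

A set avoiding the sum 20 can contain at most one of each pair {x, 20−x}, plus the 7 elements whose complement lies outside the range or equal to its own complement.
The integers 10, …, 25 (16 of them) are such a set: any two sum to at least 10+11 = 21 > 20.
Any 17th integer completes one of the 9 pairs, so 17 choices force a sum of 20.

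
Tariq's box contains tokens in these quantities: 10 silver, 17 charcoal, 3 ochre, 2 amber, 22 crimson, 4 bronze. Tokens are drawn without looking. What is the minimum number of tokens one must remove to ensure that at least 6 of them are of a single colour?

25

An adversary could hand out at most 5 tokens per colour (ochre, amber, bronze run out sooner): 5 + 5 + 3 + 2 + 5 + 4 = 24 tokens and still no colour has 6.
One more token lands in a colour already at 5, so 25 draws are enough and 24 are not.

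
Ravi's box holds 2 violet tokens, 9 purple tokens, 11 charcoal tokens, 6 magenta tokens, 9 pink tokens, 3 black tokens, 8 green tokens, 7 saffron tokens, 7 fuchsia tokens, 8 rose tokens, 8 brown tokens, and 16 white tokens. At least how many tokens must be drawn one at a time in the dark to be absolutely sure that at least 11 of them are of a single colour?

Pigeonhole: put each drawn token into a box by colour. The largest draw with every box below 11 takes min(count, 10) from each colour; colours with fewer than 10 contribute all they have.
Σ min(cᵢ, 10) = 2 + 9 + 10 + 6 + 9 + 3 + 8 + 7 + 7 + 8 + 8 + 10 = 87.
Draw number 87 + 1 = 88 must push one box to 11.

88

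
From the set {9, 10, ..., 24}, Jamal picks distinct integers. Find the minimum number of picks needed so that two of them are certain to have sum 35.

A set avoiding the sum 35 can contain at most one of each pair {x, 35−x}, plus the 2 elements whose complement lies outside the range.
The integers 9, …, 17 (9 of them) are such a set: any two sum to at least 9+10 = 19 and at most 16+17 = 33 < 35.
Any 10th integer completes one of the 7 pairs, so 10 choices force a sum of 35.

10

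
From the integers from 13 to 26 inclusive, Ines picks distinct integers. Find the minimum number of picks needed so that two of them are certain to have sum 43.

10

Group the elements by complementary pair {x, 43−x}: {17,26}, {18,25}, {19,24}, …, giving 5 two-element pairs and 4 integers whose partner 43−x falls outside [13,26].
Treating each of those 9 groups as a pigeonhole, one can pick one integer per group — 9 integers — with no two summing to 43.
The 10th integer lands in an occupied pair, forcing a sum of 43.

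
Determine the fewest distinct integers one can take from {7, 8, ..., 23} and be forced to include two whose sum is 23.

A set avoiding the sum 23 can contain at most one of each pair {x, 23−x}, plus the 7 elements whose complement lies outside the range.
The integers 12, …, 23 (12 of them) are such a set: any two sum to at least 12+13 = 25 > 23.
By the pigeonhole principle, any 13th integer completes one of the 5 pairs, so 13 choices force a sum of 23.

13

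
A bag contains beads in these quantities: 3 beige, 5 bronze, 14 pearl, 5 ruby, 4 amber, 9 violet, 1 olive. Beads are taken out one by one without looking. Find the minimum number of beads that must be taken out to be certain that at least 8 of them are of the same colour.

33

Put each drawn bead into a box by colour. The largest draw with every box below 8 takes min(count, 7) from each colour; colours with fewer than 7 contribute all they have.
Σ min(cᵢ, 7) = 3 + 5 + 7 + 5 + 4 + 7 + 1 = 32.
Draw number 32 + 1 = 33 must push one box to 8.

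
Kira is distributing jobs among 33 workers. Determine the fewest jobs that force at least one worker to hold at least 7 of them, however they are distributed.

199

With 198 jobs one could put exactly 6 in each of the 33 workers, and no worker would reach 7.
One more job must land in a worker that already has 6, giving it 7.
So 33 × 6 + 1 = 199 jobs are required.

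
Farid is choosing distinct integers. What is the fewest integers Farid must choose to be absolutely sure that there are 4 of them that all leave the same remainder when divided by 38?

The 38 residue classes mod 38 are the pigeonholes.
With 114 integers one could put 3 in each residue class and have no class reach 4.
The 115th integer pushes some class to 4, so 38·3 + 1 = 115.

115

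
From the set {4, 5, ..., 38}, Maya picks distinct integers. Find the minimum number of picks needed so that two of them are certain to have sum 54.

25

Two chosen integers sum to 54 exactly when both halves of some pair {x, 54−x} with 16 ≤ x ≤ 54−x ≤ 38 are chosen — 11 such pairs.
The remaining 13 elements (those with no distinct partner in range) can never complete a 54-sum, so the worst case takes all of them and one from each pair: 13 + 11 = 24.
By the pigeonhole principle, the 25th integer has to be the second member of some pair, so 24 + 1 = 25.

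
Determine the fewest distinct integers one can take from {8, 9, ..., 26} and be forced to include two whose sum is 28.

A set avoiding the sum 28 can contain at most one of each pair {x, 28−x}, plus the 7 elements whose complement lies outside the range or equal to its own complement.
The integers 14, …, 26 (13 of them) are such a set: any two sum to at least 14+15 = 29 > 28.
Pigeonhole: any 14th integer completes one of the 6 pairs, so 14 choices force a sum of 28.

14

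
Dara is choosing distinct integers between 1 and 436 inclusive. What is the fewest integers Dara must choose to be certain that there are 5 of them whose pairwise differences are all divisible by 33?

133

Integers whose pairwise differences are multiples of 33 are exactly those sharing a remainder mod 33. Pigeonhole: the 33 residue classes mod 33 are the pigeonholes.
With 132 integers one could put 4 in each residue class and have no class reach 5.
The 133rd integer pushes some class to 5, so 33·4 + 1 = 133.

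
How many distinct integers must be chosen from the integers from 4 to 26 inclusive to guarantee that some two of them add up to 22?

Group the elements by complementary pair {x, 22−x}: {4,18}, {5,17}, {6,16}, …, giving 7 two-element pairs; the single value 11 (it cannot pair with itself since the integers are distinct); and 8 integers whose partner 22−x falls outside [4,26].
By pigeonhole, treating each of those 16 groups as a pigeonhole, one can pick one integer per group — 16 integers — with no two summing to 22.
The 17th integer lands in an occupied pair, forcing a sum of 22.

17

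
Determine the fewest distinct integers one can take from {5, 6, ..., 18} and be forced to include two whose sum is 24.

Group the elements by complementary pair {x, 24−x}: {6,18}, {7,17}, {8,16}, …, giving 6 two-element pairs, the single value 12 (it cannot pair with itself since the integers are distinct), and 1 integer whose partner 24−x falls outside [5,18].
Treating each of those 8 groups as a pigeonhole, one can pick one integer per group — 8 integers — with no two summing to 24.
The 9th integer lands in an occupied pair, forcing a sum of 24.

9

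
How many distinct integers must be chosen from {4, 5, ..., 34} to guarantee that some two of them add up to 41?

18

A set avoiding the sum 41 can contain at most one of each pair {x, 41−x}, plus the 3 elements whose complement lies outside the range.
The integers 4, …, 20 (17 of them) are such a set: any two sum to at least 4+5 = 9 and at most 19+20 = 39 < 41.
Any 18th integer completes one of the 14 pairs, so 18 choices force a sum of 41.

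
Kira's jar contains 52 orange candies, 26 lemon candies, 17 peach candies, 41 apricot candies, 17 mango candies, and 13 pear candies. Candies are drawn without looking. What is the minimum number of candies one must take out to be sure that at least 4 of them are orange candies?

In the worst case for collecting orange candies, every non-orange candy comes out first.
There are 26 + 17 + 41 + 17 + 13 = 114 non-orange candies altogether.
After those, each further candy must be orange, so 114 + 4 = 118 draws guarantee 4 orange candies.

118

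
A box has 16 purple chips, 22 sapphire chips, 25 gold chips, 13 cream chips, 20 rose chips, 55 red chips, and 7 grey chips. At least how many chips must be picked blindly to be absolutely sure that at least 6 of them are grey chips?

157

In the worst case for collecting grey chips, every non-grey chip comes out first.
There are 16 + 22 + 25 + 13 + 20 + 55 = 151 non-grey chips altogether.
After those, each further chip must be grey, so 151 + 6 = 157 draws guarantee 6 grey chips.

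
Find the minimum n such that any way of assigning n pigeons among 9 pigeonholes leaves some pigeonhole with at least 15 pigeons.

127

With 126 pigeons one could put exactly 14 in each of the 9 pigeonholes, and no pigeonhole would reach 15.
One more pigeon must land in a pigeonhole that already has 14, giving it 15.
So 9 × 14 + 1 = 127 pigeons are required.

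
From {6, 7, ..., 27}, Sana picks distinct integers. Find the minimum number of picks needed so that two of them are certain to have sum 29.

14

Two chosen integers sum to 29 exactly when both halves of some pair {x, 29−x} with 6 ≤ x ≤ 29−x ≤ 23 are chosen — 9 such pairs.
The remaining 4 elements (those with no distinct partner in range) can never complete a 29-sum, so the worst case takes all of them and one from each pair: 4 + 9 = 13.
By pigeonhole, the 14th integer has to be the second member of some pair, so 13 + 1 = 14.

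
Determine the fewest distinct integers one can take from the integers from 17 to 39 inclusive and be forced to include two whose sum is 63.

16

Two chosen integers sum to 63 exactly when both halves of some pair {x, 63−x} with 24 ≤ x ≤ 63−x ≤ 39 are chosen — 8 such pairs.
The remaining 7 elements (those with no distinct partner in range) can never complete a 63-sum, so the worst case takes all of them and one from each pair: 7 + 8 = 15.
By pigeonhole, the 16th integer has to be the second member of some pair, so 15 + 1 = 16.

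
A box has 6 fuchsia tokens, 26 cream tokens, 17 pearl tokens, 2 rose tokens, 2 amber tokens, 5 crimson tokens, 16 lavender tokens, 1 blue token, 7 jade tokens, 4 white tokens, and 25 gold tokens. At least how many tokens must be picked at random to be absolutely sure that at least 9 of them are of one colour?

The 11 colours are the holes; the tokens drawn are the pigeons.
To avoid 9 of any one colour, the worst case takes at most 8 of each colour, or every token of a colour that has fewer than 8.
That gives 6 + 8 + 8 + 2 + 2 + 5 + 8 + 1 + 7 + 4 + 8 = 59 tokens with no colour reaching 9.
The next token forces some colour to 9, so 59 + 1 = 60.

60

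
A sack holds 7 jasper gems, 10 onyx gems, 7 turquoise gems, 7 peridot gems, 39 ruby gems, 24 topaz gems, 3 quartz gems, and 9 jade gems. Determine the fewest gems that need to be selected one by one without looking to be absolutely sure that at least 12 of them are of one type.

66

By pigeonhole, put each drawn gem into a box by type. The largest draw with every box below 12 takes min(count, 11) from each type; types with fewer than 11 contribute all they have.
Σ min(cᵢ, 11) = 7 + 10 + 7 + 7 + 11 + 11 + 3 + 9 = 65.
Draw number 65 + 1 = 66 must push one box to 12.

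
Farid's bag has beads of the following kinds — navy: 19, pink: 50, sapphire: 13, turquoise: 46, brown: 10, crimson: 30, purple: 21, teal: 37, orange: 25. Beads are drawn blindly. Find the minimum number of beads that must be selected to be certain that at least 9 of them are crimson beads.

In the worst case for collecting crimson beads, every non-crimson bead comes out first.
There are 19 + 50 + 13 + 46 + 10 + 21 + 37 + 25 = 221 non-crimson beads altogether.
After those, each further bead must be crimson, so 221 + 9 = 230 draws guarantee 9 crimson beads.

230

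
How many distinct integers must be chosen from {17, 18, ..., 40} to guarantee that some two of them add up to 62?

16

Two chosen integers sum to 62 exactly when both halves of some pair {x, 62−x} with 22 ≤ x ≤ 62−x ≤ 40 are chosen — 9 such pairs.
The remaining 6 elements (those with no distinct partner in range) can never complete a 62-sum, so the worst case takes all of them and one from each pair: 6 + 9 = 15.
By the pigeonhole principle, the 16th integer has to be the second member of some pair, so 15 + 1 = 16.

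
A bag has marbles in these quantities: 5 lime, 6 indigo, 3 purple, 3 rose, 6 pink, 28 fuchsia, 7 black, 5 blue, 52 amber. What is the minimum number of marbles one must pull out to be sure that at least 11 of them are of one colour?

56

The 9 colours are the holes; the marbles drawn are the pigeons.
To avoid 11 of any one colour, the worst case takes at most 10 of each colour, or every marble of a colour that has fewer than 10.
That gives 5 + 6 + 3 + 3 + 6 + 10 + 7 + 5 + 10 = 55 marbles with no colour reaching 11.
The next marble forces some colour to 11, so 55 + 1 = 56.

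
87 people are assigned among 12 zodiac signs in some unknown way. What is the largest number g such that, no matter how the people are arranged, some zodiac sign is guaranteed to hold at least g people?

By the pigeonhole principle, the 12 zodiac signs are the holes and the 87 people are the pigeons.
If every zodiac sign held at most 7 people, the total would be at most 12 × 7 = 84, which is less than 87.
So some zodiac sign holds at least ⌈87/12⌉ = 8 people.

8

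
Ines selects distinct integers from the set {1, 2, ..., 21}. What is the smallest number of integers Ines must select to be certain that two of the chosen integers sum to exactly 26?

A set avoiding the sum 26 can contain at most one of each pair {x, 26−x}, plus the 5 elements whose complement lies outside the range or equal to its own complement.
The integers 1, …, 13 (13 of them) are such a set: any two sum to at least 1+2 = 3 and at most 12+13 = 25 < 26.
By the pigeonhole principle, any 14th integer completes one of the 8 pairs, so 14 choices force a sum of 26.

14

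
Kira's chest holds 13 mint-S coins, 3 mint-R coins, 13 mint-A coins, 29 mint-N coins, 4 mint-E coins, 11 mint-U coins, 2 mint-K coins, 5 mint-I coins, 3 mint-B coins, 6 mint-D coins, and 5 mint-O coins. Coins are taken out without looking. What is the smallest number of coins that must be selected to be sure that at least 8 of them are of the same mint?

Pigeonhole: the 11 mints are the holes; the coins drawn are the pigeons.
To avoid 8 of any one mint, the worst case takes at most 7 of each mint, or every coin of a mint that has fewer than 7.
That gives 7 + 3 + 7 + 7 + 4 + 7 + 2 + 5 + 3 + 6 + 5 = 56 coins with no mint reaching 8.
The next coin forces some mint to 8, so 56 + 1 = 57.

57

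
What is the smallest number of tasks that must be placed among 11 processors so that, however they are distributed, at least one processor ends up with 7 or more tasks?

With 66 tasks one could put exactly 6 in each of the 11 processors, and no processor would reach 7.
By pigeonhole, one more task must land in a processor that already has 6, giving it 7.
So 11 × 6 + 1 = 67 tasks are required.

67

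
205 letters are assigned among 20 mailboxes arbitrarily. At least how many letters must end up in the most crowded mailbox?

11

Pigeonhole: the 20 mailboxes are the holes and the 205 letters are the pigeons.
If every mailbox held at most 10 letters, the total would be at most 20 × 10 = 200, which is less than 205.
So some mailbox holds at least ⌈205/20⌉ = 11 letters.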